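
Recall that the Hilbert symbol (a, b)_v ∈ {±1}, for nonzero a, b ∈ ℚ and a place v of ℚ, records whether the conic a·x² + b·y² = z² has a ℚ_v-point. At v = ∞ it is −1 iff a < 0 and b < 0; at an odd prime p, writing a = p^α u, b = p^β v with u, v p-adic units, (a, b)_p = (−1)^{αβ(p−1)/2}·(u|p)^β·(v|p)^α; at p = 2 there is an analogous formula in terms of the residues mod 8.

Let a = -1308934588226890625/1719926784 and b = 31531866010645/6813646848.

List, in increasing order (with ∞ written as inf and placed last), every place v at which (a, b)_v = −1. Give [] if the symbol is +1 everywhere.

[7, 11]

(a, b) ≡ (-1001, 10010) mod (ℚ^×)²; places V = {2, 3, 5, 7, 11, 13, 17, 19, 23, 29, ∞}.
(a,b)_13: α=3, u≡1; β=1, v≡12 (mod 13); (1|13)=+1, (12|13)=+1; sign (−1)^0·+1^1·+1^3 = +1.
(a,b)_∞: sgn(-1001)=−, sgn(10010)=+, so +1.
(a,b)_2: α=-18, β=-21; u≡7, v≡5 (mod 8); ε(u)ε(v)=1·0, αω(v)=-18·1, βω(u)=-21·0; sum ≡ 0  ⇒  +1.
(a,b)_19: α=0, u≡4; β=-2, v≡9 (mod 19); (4|19)=+1, (9|19)=+1; sign (−1)^0·+1^-2·+1^0 = +1.
(a,b)_5: α=6, u≡1; β=1, v≡3 (mod 5); (1|5)=+1, (3|5)=-1; sign (−1)^0·+1^1·-1^6 = +1.
(a,b)_23: α=0, u≡17; β=2, v≡20 (mod 23); (17|23)=-1, (20|23)=-1; sign (−1)^0·-1^2·-1^0 = +1.
(a,b)_29: α=0, u≡2; β=2, v≡5 (mod 29); (2|29)=-1, (5|29)=+1; sign (−1)^0·-1^2·+1^0 = +1.
(a,b)_11: α=3, u≡7; β=1, v≡10 (mod 11); (7|11)=-1, (10|11)=-1; sign (−1)^1·-1^1·-1^3 = -1.
(a,b)_7: α=3, u≡2; β=3, v≡1 (mod 7); (2|7)=+1, (1|7)=+1; sign (−1)^1·+1^3·+1^3 = -1.
(a,b)_17: α=4, u≡13; β=2, v≡5 (mod 17); (13|17)=+1, (5|17)=-1; sign (−1)^0·+1^2·-1^4 = +1.
(a,b)_3: α=-8, u≡1; β=-2, v≡2 (mod 3); (1|3)=+1, (2|3)=-1; sign (−1)^0·+1^-2·-1^-8 = +1.
Ram(-1001, 10010) = {7, 11}; no ℚ_7-point on the conic.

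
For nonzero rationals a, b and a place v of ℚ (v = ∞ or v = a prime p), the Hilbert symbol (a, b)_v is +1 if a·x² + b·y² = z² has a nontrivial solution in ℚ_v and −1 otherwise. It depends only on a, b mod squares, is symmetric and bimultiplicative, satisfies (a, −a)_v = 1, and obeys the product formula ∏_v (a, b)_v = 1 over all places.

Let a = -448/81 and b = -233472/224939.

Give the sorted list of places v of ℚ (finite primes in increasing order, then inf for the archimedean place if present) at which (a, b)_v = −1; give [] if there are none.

(a, b) ≡ (-7, -627) mod (ℚ^×)²; places V = {2, 3, 7, 11, 13, 19, ∞}.
(a,b)_2: α=6, β=12; u≡1, v≡5 (mod 8); ε(u)ε(v)=0·0, αω(v)=6·1, βω(u)=12·0; sum ≡ 0  ⇒  +1.
(a,b)_7: α=1, u≡5; β=0, v≡6 (mod 7); (5|7)=-1, (6|7)=-1; sign (−1)^0·-1^0·-1^1 = -1.
(a,b)_19: α=0, u≡13; β=1, v≡7 (mod 19); (13|19)=-1, (7|19)=+1; sign (−1)^0·-1^1·+1^0 = -1.
(a,b)_11: α=0, u≡9; β=-3, v≡9 (mod 11); (9|11)=+1, (9|11)=+1; sign (−1)^0·+1^-3·+1^0 = +1.
(a,b)_3: α=-4, u≡2; β=1, v≡1 (mod 3); (2|3)=-1, (1|3)=+1; sign (−1)^0·-1^1·+1^-4 = -1.
(a,b)_∞: sgn(-7)=−, sgn(-627)=−, so -1.
(a,b)_13: α=0, u≡11; β=-2, v≡12 (mod 13); (11|13)=-1, (12|13)=+1; sign (−1)^0·-1^-2·+1^0 = +1.
(-7, -627 / ℚ) ramifies at {3, 7, 19, ∞}: a division algebra.

[3, 7, 19, inf]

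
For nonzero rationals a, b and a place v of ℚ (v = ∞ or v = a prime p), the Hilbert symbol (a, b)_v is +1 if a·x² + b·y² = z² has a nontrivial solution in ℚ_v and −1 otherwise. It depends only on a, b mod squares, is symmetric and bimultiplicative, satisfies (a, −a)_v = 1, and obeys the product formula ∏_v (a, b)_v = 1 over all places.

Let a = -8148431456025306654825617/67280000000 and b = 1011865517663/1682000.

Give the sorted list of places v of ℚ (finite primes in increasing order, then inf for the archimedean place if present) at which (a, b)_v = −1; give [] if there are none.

Mod squares: a ≡ -85, b ≡ 7315. Check v ∈ {∞, 2, 5, 7, 11, 13, 17, 19, 29}.
v=7: a=7^6·(≡3), b=7^3·(≡2) mod 7; (3|7)=-1, (2|7)=+1; (−1)^{6·3·3}·(-1)^3·(+1)^6 = -1.
v=2: v_2(a)=-10, v_2(b)=-4; units ≡ 3, 3 (mod 8); ε·ε+αω+βω = 1·1+-10·1+-4·1 ≡ 1  ⇒  (a,b)_2 = -1.
v=11: a=11^2·(≡4), b=11^1·(≡4) mod 11; (4|11)=+1, (4|11)=+1; (−1)^{2·1·5}·(+1)^1·(+1)^2 = +1.
v=5: a=5^-7·(≡2), b=5^-3·(≡3) mod 5; (2|5)=-1, (3|5)=-1; (−1)^{-7·-3·2}·(-1)^-3·(-1)^-7 = +1.
v=29: a=29^-2·(≡21), b=29^-2·(≡24) mod 29; (21|29)=-1, (24|29)=+1; (−1)^{-2·-2·14}·(-1)^-2·(+1)^-2 = +1.
v=∞: -85 < 0 and 7315 > 0  ⇒  (a,b)_∞ = +1.
v=13: a=13^6·(≡7), b=13^2·(≡4) mod 13; (7|13)=-1, (4|13)=+1; (−1)^{6·2·6}·(-1)^2·(+1)^6 = +1.
v=19: a=19^0·(≡12), b=19^1·(≡11) mod 19; (12|19)=-1, (11|19)=+1; (−1)^{0·1·9}·(-1)^1·(+1)^0 = -1.
v=17: a=17^9·(≡11), b=17^4·(≡12) mod 17; (11|17)=-1, (12|17)=-1; (−1)^{9·4·8}·(-1)^4·(-1)^9 = -1.
|Ram(-85, 7315)| = 4, even; anisotropic at {2, 7, 17, 19}.

[2, 7, 17, 19]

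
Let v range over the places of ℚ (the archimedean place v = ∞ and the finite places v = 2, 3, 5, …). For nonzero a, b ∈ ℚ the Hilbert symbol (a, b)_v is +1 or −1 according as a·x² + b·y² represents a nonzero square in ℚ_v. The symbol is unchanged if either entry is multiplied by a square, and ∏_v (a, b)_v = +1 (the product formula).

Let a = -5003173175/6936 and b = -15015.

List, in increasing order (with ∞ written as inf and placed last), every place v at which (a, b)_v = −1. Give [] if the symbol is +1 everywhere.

[3, 5, 7, 11, 13, inf]

(a, b) ≡ (-858, -15015) mod (ℚ^×)²; places V = {2, 3, 5, 7, 11, 13, 17, ∞}.
(a,b)_17: α=-2, u≡16; β=0, v≡13 (mod 17); (16|17)=+1, (13|17)=+1; sign (−1)^0·+1^0·+1^-2 = +1.
(a,b)_13: α=5, u≡12; β=1, v≡2 (mod 13); (12|13)=+1, (2|13)=-1; sign (−1)^0·+1^1·-1^5 = -1.
(a,b)_2: α=-3, β=0; u≡3, v≡1 (mod 8); ε(u)ε(v)=1·0, αω(v)=-3·0, βω(u)=0·1; sum ≡ 0  ⇒  +1.
(a,b)_∞: sgn(-858)=−, sgn(-15015)=−, so -1.
(a,b)_5: α=2, u≡3; β=1, v≡2 (mod 5); (3|5)=-1, (2|5)=-1; sign (−1)^0·-1^1·-1^2 = -1.
(a,b)_11: α=1, u≡8; β=1, v≡10 (mod 11); (8|11)=-1, (10|11)=-1; sign (−1)^1·-1^1·-1^1 = -1.
(a,b)_7: α=2, u≡5; β=1, v≡4 (mod 7); (5|7)=-1, (4|7)=+1; sign (−1)^0·-1^1·+1^2 = -1.
(a,b)_3: α=-1, u≡2; β=1, v≡2 (mod 3); (2|3)=-1, (2|3)=-1; sign (−1)^1·-1^1·-1^-1 = -1.
|Ram(-858, -15015)| = 6, even; anisotropic at {3, 5, 7, 11, 13, ∞}.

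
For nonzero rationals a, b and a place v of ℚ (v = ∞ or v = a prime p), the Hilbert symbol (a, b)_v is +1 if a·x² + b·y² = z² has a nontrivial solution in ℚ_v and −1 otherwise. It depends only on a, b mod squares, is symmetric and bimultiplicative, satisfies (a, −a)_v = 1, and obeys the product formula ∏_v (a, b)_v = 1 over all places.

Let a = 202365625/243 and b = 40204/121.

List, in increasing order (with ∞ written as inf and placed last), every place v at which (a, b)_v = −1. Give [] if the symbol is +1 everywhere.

Mod squares: a ≡ 1155, b ≡ 19. Check v ∈ {∞, 2, 3, 5, 7, 11, 19, 23, 29}.
v=23: a=23^0·(≡22), b=23^2·(≡5) mod 23; (22|23)=-1, (5|23)=-1; (−1)^{0·2·11}·(-1)^2·(-1)^0 = +1.
v=29: a=29^2·(≡9), b=29^0·(≡2) mod 29; (9|29)=+1, (2|29)=-1; (−1)^{2·0·14}·(+1)^0·(-1)^2 = +1.
v=3: a=3^-5·(≡1), b=3^0·(≡1) mod 3; (1|3)=+1, (1|3)=+1; (−1)^{-5·0·1}·(+1)^0·(+1)^-5 = +1.
v=7: a=7^1·(≡1), b=7^0·(≡5) mod 7; (1|7)=+1, (5|7)=-1; (−1)^{1·0·3}·(+1)^0·(-1)^1 = -1.
v=∞: 1155 > 0 and 19 > 0  ⇒  (a,b)_∞ = +1.
v=11: a=11^1·(≡2), b=11^-2·(≡10) mod 11; (2|11)=-1, (10|11)=-1; (−1)^{1·-2·5}·(-1)^-2·(-1)^1 = -1.
v=5: a=5^5·(≡4), b=5^0·(≡4) mod 5; (4|5)=+1, (4|5)=+1; (−1)^{5·0·2}·(+1)^0·(+1)^5 = +1.
v=2: v_2(a)=0, v_2(b)=2; units ≡ 3, 3 (mod 8); ε·ε+αω+βω = 1·1+0·1+2·1 ≡ 1  ⇒  (a,b)_2 = -1.
v=19: a=19^0·(≡3), b=19^1·(≡1) mod 19; (3|19)=-1, (1|19)=+1; (−1)^{0·1·9}·(-1)^1·(+1)^0 = -1.
Ram(1155, 19) = {2, 7, 11, 19}; no ℚ_2-point on the conic.

[2, 7, 11, 19]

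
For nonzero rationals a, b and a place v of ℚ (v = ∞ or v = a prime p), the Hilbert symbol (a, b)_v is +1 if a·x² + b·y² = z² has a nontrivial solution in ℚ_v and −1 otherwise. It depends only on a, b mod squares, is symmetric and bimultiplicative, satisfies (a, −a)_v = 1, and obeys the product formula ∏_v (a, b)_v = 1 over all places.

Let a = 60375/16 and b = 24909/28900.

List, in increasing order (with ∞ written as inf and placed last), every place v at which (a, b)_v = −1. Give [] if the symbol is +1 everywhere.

[7, 23]

(a, b) ≡ (2415, 69) mod (ℚ^×)²; places V = {2, 3, 5, 7, 17, 19, 23, ∞}.
(a,b)_7: α=1, u≡4; β=0, v≡6 (mod 7); (4|7)=+1, (6|7)=-1; sign (−1)^0·+1^0·-1^1 = -1.
(a,b)_19: α=0, u≡15; β=2, v≡12 (mod 19); (15|19)=-1, (12|19)=-1; sign (−1)^0·-1^2·-1^0 = +1.
(a,b)_17: α=0, u≡9; β=-2, v≡15 (mod 17); (9|17)=+1, (15|17)=+1; sign (−1)^0·+1^-2·+1^0 = +1.
(a,b)_5: α=3, u≡3; β=-2, v≡4 (mod 5); (3|5)=-1, (4|5)=+1; sign (−1)^0·-1^-2·+1^3 = +1.
(a,b)_2: α=-4, β=-2; u≡7, v≡5 (mod 8); ε(u)ε(v)=1·0, αω(v)=-4·1, βω(u)=-2·0; sum ≡ 0  ⇒  +1.
(a,b)_∞: sgn(2415)=+, sgn(69)=+, so +1.
(a,b)_23: α=1, u≡16; β=1, v≡4 (mod 23); (16|23)=+1, (4|23)=+1; sign (−1)^1·+1^1·+1^1 = -1.
(a,b)_3: α=1, u≡1; β=1, v≡2 (mod 3); (1|3)=+1, (2|3)=-1; sign (−1)^1·+1^1·-1^1 = +1.
Ram(2415, 69) = {7, 23}; no ℚ_7-point on the conic.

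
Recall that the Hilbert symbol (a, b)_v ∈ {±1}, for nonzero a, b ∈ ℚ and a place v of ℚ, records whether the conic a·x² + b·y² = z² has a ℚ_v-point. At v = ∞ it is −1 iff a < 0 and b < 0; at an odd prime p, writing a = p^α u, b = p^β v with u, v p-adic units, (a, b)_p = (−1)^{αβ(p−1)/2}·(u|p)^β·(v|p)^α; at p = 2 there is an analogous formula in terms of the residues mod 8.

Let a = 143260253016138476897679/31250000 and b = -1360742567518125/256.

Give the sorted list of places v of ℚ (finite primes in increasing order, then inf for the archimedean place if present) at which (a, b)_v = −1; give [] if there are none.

(a, b) ≡ (3795, -29) mod (ℚ^×)²; places V = {2, 3, 5, 7, 11, 13, 19, 23, 29, ∞}.
(a,b)_29: α=2, u≡6; β=1, v≡6 (mod 29); (6|29)=+1, (6|29)=+1; sign (−1)^0·+1^1·+1^2 = +1.
(a,b)_23: α=3, u≡16; β=2, v≡15 (mod 23); (16|23)=+1, (15|23)=-1; sign (−1)^0·+1^2·-1^3 = -1.
(a,b)_3: α=3, u≡2; β=2, v≡1 (mod 3); (2|3)=-1, (1|3)=+1; sign (−1)^0·-1^2·+1^3 = +1.
(a,b)_7: α=2, u≡4; β=0, v≡5 (mod 7); (4|7)=+1, (5|7)=-1; sign (−1)^0·+1^0·-1^2 = +1.
(a,b)_2: α=-4, β=-8; u≡3, v≡3 (mod 8); ε(u)ε(v)=1·1, αω(v)=-4·1, βω(u)=-8·1; sum ≡ 1  ⇒  -1.
(a,b)_∞: sgn(3795)=+, sgn(-29)=−, so +1.
(a,b)_19: α=6, u≡14; β=4, v≡17 (mod 19); (14|19)=-1, (17|19)=+1; sign (−1)^0·-1^4·+1^6 = +1.
(a,b)_5: α=-9, u≡4; β=4, v≡1 (mod 5); (4|5)=+1, (1|5)=+1; sign (−1)^0·+1^4·+1^-9 = +1.
(a,b)_11: α=3, u≡4; β=2, v≡3 (mod 11); (4|11)=+1, (3|11)=+1; sign (−1)^0·+1^2·+1^3 = +1.
(a,b)_13: α=2, u≡4; β=0, v≡3 (mod 13); (4|13)=+1, (3|13)=+1; sign (−1)^0·+1^0·+1^2 = +1.
|Ram(3795, -29)| = 2, even; anisotropic at {2, 23}.

[2, 23]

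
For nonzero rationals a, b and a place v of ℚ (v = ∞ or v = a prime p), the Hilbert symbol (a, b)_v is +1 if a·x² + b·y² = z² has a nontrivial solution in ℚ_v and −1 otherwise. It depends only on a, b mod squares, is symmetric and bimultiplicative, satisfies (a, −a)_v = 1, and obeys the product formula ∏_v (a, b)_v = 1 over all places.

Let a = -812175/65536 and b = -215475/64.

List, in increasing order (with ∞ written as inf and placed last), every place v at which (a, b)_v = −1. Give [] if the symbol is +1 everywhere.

(a, b) ≡ (-663, -51) mod (ℚ^×)²; places V = {2, 3, 5, 7, 13, 17, ∞}.
(a,b)_13: α=1, u≡1; β=2, v≡1 (mod 13); (1|13)=+1, (1|13)=+1; sign (−1)^0·+1^2·+1^1 = +1.
(a,b)_3: α=1, u≡1; β=1, v≡1 (mod 3); (1|3)=+1, (1|3)=+1; sign (−1)^1·+1^1·+1^1 = -1.
(a,b)_5: α=2, u≡3; β=2, v≡4 (mod 5); (3|5)=-1, (4|5)=+1; sign (−1)^0·-1^2·+1^2 = +1.
(a,b)_17: α=1, u≡12; β=1, v≡11 (mod 17); (12|17)=-1, (11|17)=-1; sign (−1)^0·-1^1·-1^1 = +1.
(a,b)_7: α=2, u≡4; β=0, v≡6 (mod 7); (4|7)=+1, (6|7)=-1; sign (−1)^0·+1^0·-1^2 = +1.
(a,b)_2: α=-16, β=-6; u≡1, v≡5 (mod 8); ε(u)ε(v)=0·0, αω(v)=-16·1, βω(u)=-6·0; sum ≡ 0  ⇒  +1.
(a,b)_∞: sgn(-663)=−, sgn(-51)=−, so -1.
Ram(-663, -51) = {3, ∞}; no ℚ_3-point on the conic.

[3, inf]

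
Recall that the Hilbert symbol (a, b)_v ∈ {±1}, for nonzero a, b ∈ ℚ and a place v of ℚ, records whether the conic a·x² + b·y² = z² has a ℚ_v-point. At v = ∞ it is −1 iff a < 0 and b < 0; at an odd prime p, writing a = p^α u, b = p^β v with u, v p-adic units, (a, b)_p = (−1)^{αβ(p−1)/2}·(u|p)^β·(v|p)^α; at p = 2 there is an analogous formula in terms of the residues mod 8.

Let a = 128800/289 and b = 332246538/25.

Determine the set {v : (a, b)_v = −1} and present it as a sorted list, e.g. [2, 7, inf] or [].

(a, b) ≡ (322, 442) mod (ℚ^×)²; places V = {2, 3, 5, 7, 13, 17, 23, ∞}.
(a,b)_23: α=1, u≡15; β=0, v≡19 (mod 23); (15|23)=-1, (19|23)=-1; sign (−1)^0·-1^0·-1^1 = -1.
(a,b)_5: α=2, u≡3; β=-2, v≡3 (mod 5); (3|5)=-1, (3|5)=-1; sign (−1)^0·-1^-2·-1^2 = +1.
(a,b)_13: α=0, u≡3; β=1, v≡2 (mod 13); (3|13)=+1, (2|13)=-1; sign (−1)^0·+1^1·-1^0 = +1.
(a,b)_3: α=0, u≡1; β=2, v≡1 (mod 3); (1|3)=+1, (1|3)=+1; sign (−1)^0·+1^2·+1^0 = +1.
(a,b)_∞: sgn(322)=+, sgn(442)=+, so +1.
(a,b)_2: α=5, β=1; u≡1, v≡5 (mod 8); ε(u)ε(v)=0·0, αω(v)=5·1, βω(u)=1·0; sum ≡ 1  ⇒  -1.
(a,b)_7: α=1, u≡2; β=0, v≡2 (mod 7); (2|7)=+1, (2|7)=+1; sign (−1)^0·+1^0·+1^1 = +1.
(a,b)_17: α=-2, u≡8; β=5, v≡8 (mod 17); (8|17)=+1, (8|17)=+1; sign (−1)^0·+1^5·+1^-2 = +1.
|Ram(322, 442)| = 2, even; anisotropic at {2, 23}.

[2, 23]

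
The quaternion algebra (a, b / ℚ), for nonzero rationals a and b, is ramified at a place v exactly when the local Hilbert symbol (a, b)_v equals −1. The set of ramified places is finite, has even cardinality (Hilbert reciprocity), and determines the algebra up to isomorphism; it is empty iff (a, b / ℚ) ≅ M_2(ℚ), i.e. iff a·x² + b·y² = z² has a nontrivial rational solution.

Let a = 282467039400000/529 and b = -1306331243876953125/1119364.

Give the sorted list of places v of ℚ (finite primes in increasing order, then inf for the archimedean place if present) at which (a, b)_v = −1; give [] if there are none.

[3, 5]

(a, b) ≡ (1785, -13) mod (ℚ^×)²; places V = {2, 3, 5, 7, 13, 17, 23, ∞}.
(a,b)_∞: sgn(1785)=+, sgn(-13)=−, so +1.
(a,b)_13: α=2, u≡9; β=3, v≡4 (mod 13); (9|13)=+1, (4|13)=+1; sign (−1)^0·+1^3·+1^2 = +1.
(a,b)_7: α=1, u≡5; β=0, v≡1 (mod 7); (5|7)=-1, (1|7)=+1; sign (−1)^0·-1^0·+1^1 = +1.
(a,b)_3: α=5, u≡1; β=6, v≡2 (mod 3); (1|3)=+1, (2|3)=-1; sign (−1)^0·+1^6·-1^5 = -1.
(a,b)_5: α=5, u≡2; β=10, v≡3 (mod 5); (2|5)=-1, (3|5)=-1; sign (−1)^0·-1^10·-1^5 = -1.
(a,b)_17: α=3, u≡11; β=4, v≡13 (mod 17); (11|17)=-1, (13|17)=+1; sign (−1)^0·-1^4·+1^3 = +1.
(a,b)_2: α=6, β=-2; u≡1, v≡3 (mod 8); ε(u)ε(v)=0·1, αω(v)=6·1, βω(u)=-2·0; sum ≡ 0  ⇒  +1.
(a,b)_23: α=-2, u≡22; β=-4, v≡17 (mod 23); (22|23)=-1, (17|23)=-1; sign (−1)^0·-1^-4·-1^-2 = +1.
|Ram(1785, -13)| = 2, even; anisotropic at {3, 5}.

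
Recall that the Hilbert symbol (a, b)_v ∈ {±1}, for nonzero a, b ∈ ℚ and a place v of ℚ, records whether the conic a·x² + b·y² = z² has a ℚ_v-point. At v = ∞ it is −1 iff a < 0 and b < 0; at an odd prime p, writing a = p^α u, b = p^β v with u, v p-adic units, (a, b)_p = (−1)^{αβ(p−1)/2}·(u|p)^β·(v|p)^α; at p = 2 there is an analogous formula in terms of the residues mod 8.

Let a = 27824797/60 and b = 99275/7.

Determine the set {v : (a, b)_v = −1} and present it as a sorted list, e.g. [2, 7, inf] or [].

[3, 5, 7, 11]

(a, b) ≡ (195, 77) mod (ℚ^×)²; places V = {2, 3, 5, 7, 11, 13, 19, ∞}.
(a,b)_11: α=2, u≡7; β=1, v≡7 (mod 11); (7|11)=-1, (7|11)=-1; sign (−1)^0·-1^1·-1^2 = -1.
(a,b)_13: α=1, u≡11; β=0, v≡1 (mod 13); (11|13)=-1, (1|13)=+1; sign (−1)^0·-1^0·+1^1 = +1.
(a,b)_3: α=-1, u≡2; β=0, v≡2 (mod 3); (2|3)=-1, (2|3)=-1; sign (−1)^0·-1^0·-1^-1 = -1.
(a,b)_19: α=2, u≡17; β=2, v≡4 (mod 19); (17|19)=+1, (4|19)=+1; sign (−1)^0·+1^2·+1^2 = +1.
(a,b)_5: α=-1, u≡1; β=2, v≡3 (mod 5); (1|5)=+1, (3|5)=-1; sign (−1)^0·+1^2·-1^-1 = -1.
(a,b)_∞: sgn(195)=+, sgn(77)=+, so +1.
(a,b)_7: α=2, u≡5; β=-1, v≡1 (mod 7); (5|7)=-1, (1|7)=+1; sign (−1)^0·-1^-1·+1^2 = -1.
(a,b)_2: α=-2, β=0; u≡3, v≡5 (mod 8); ε(u)ε(v)=1·0, αω(v)=-2·1, βω(u)=0·1; sum ≡ 0  ⇒  +1.
Ram(195, 77) = {3, 5, 7, 11}; no ℚ_3-point on the conic.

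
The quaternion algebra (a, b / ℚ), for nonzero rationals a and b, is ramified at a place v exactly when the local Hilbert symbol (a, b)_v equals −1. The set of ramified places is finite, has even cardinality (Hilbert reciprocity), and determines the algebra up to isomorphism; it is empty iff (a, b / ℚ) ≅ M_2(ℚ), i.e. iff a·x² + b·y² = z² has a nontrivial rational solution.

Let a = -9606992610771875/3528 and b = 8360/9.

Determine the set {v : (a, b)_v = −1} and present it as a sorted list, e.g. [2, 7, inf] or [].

[5, 23]

(a, b) ≡ (-48070, 2090) mod (ℚ^×)²; places V = {2, 3, 5, 7, 11, 19, 23, ∞}.
(a,b)_23: α=1, u≡4; β=0, v≡14 (mod 23); (4|23)=+1, (14|23)=-1; sign (−1)^0·+1^0·-1^1 = -1.
(a,b)_7: α=-2, u≡5; β=0, v≡1 (mod 7); (5|7)=-1, (1|7)=+1; sign (−1)^0·-1^0·+1^-2 = +1.
(a,b)_11: α=7, u≡2; β=1, v≡5 (mod 11); (2|11)=-1, (5|11)=+1; sign (−1)^1·-1^1·+1^7 = +1.
(a,b)_5: α=5, u≡1; β=1, v≡3 (mod 5); (1|5)=+1, (3|5)=-1; sign (−1)^0·+1^1·-1^5 = -1.
(a,b)_19: α=3, u≡9; β=1, v≡13 (mod 19); (9|19)=+1, (13|19)=-1; sign (−1)^1·+1^1·-1^3 = +1.
(a,b)_2: α=-3, β=3; u≡5, v≡5 (mod 8); ε(u)ε(v)=0·0, αω(v)=-3·1, βω(u)=3·1; sum ≡ 0  ⇒  +1.
(a,b)_3: α=-2, u≡2; β=-2, v≡2 (mod 3); (2|3)=-1, (2|3)=-1; sign (−1)^0·-1^-2·-1^-2 = +1.
(a,b)_∞: sgn(-48070)=−, sgn(2090)=+, so +1.
|Ram(-48070, 2090)| = 2, even; anisotropic at {5, 23}.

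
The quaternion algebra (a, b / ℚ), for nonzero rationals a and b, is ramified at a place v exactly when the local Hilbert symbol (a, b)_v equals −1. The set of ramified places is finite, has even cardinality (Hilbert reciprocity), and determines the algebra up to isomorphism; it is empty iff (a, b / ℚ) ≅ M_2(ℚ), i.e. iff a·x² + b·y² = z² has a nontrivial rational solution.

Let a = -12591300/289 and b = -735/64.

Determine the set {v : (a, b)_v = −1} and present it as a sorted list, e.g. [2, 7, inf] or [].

Mod squares: a ≡ -57, b ≡ -15. Check v ∈ {∞, 2, 3, 5, 7, 17, 19, 47}.
v=47: a=47^2·(≡25), b=47^0·(≡1) mod 47; (25|47)=+1, (1|47)=+1; (−1)^{2·0·23}·(+1)^0·(+1)^2 = +1.
v=7: a=7^0·(≡3), b=7^2·(≡6) mod 7; (3|7)=-1, (6|7)=-1; (−1)^{0·2·3}·(-1)^2·(-1)^0 = +1.
v=5: a=5^2·(≡2), b=5^1·(≡2) mod 5; (2|5)=-1, (2|5)=-1; (−1)^{2·1·2}·(-1)^1·(-1)^2 = -1.
v=∞: -57 < 0 and -15 < 0  ⇒  (a,b)_∞ = -1.
v=17: a=17^-2·(≡5), b=17^0·(≡1) mod 17; (5|17)=-1, (1|17)=+1; (−1)^{-2·0·8}·(-1)^0·(+1)^-2 = +1.
v=19: a=19^1·(≡5), b=19^0·(≡9) mod 19; (5|19)=+1, (9|19)=+1; (−1)^{1·0·9}·(+1)^0·(+1)^1 = +1.
v=3: a=3^1·(≡2), b=3^1·(≡1) mod 3; (2|3)=-1, (1|3)=+1; (−1)^{1·1·1}·(-1)^1·(+1)^1 = +1.
v=2: v_2(a)=2, v_2(b)=-6; units ≡ 7, 1 (mod 8); ε·ε+αω+βω = 1·0+2·0+-6·0 ≡ 0  ⇒  (a,b)_2 = +1.
(-57, -15 / ℚ) ramifies at {5, ∞}: a division algebra.

[5, inf]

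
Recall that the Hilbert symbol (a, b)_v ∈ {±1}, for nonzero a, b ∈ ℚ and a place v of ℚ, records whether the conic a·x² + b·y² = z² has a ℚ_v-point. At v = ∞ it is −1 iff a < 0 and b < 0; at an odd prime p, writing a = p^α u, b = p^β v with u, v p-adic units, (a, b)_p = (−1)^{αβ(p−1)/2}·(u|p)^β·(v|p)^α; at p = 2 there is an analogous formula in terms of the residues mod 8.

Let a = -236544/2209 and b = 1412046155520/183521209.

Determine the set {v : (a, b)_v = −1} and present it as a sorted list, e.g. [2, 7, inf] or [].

Mod squares: a ≡ -231, b ≡ 255255. Check v ∈ {∞, 2, 3, 5, 7, 11, 13, 17, 19, 23, 31, 47}.
v=47: a=47^-2·(≡7), b=47^0·(≡38) mod 47; (7|47)=+1, (38|47)=-1; (−1)^{-2·0·23}·(+1)^0·(-1)^-2 = +1.
v=19: a=19^0·(≡5), b=19^-2·(≡6) mod 19; (5|19)=+1, (6|19)=+1; (−1)^{0·-2·9}·(+1)^-2·(+1)^0 = +1.
v=13: a=13^0·(≡9), b=13^1·(≡5) mod 13; (9|13)=+1, (5|13)=-1; (−1)^{0·1·6}·(+1)^1·(-1)^0 = +1.
v=17: a=17^0·(≡6), b=17^1·(≡2) mod 17; (6|17)=-1, (2|17)=+1; (−1)^{0·1·8}·(-1)^1·(+1)^0 = -1.
v=2: v_2(a)=10, v_2(b)=8; units ≡ 1, 7 (mod 8); ε·ε+αω+βω = 0·1+10·0+8·0 ≡ 0  ⇒  (a,b)_2 = +1.
v=7: a=7^1·(≡1), b=7^5·(≡4) mod 7; (1|7)=+1, (4|7)=+1; (−1)^{1·5·3}·(+1)^5·(+1)^1 = -1.
v=3: a=3^1·(≡1), b=3^3·(≡2) mod 3; (1|3)=+1, (2|3)=-1; (−1)^{1·3·1}·(+1)^3·(-1)^1 = +1.
v=11: a=11^1·(≡5), b=11^1·(≡8) mod 11; (5|11)=+1, (8|11)=-1; (−1)^{1·1·5}·(+1)^1·(-1)^1 = +1.
v=∞: -231 < 0 and 255255 > 0  ⇒  (a,b)_∞ = +1.
v=31: a=31^0·(≡6), b=31^-2·(≡19) mod 31; (6|31)=-1, (19|31)=+1; (−1)^{0·-2·15}·(-1)^-2·(+1)^0 = +1.
v=5: a=5^0·(≡4), b=5^1·(≡1) mod 5; (4|5)=+1, (1|5)=+1; (−1)^{0·1·2}·(+1)^1·(+1)^0 = +1.
v=23: a=23^0·(≡11), b=23^-2·(≡3) mod 23; (11|23)=-1, (3|23)=+1; (−1)^{0·-2·11}·(-1)^-2·(+1)^0 = +1.
Ram(-231, 255255) = {7, 17}; no ℚ_7-point on the conic.

[7, 17]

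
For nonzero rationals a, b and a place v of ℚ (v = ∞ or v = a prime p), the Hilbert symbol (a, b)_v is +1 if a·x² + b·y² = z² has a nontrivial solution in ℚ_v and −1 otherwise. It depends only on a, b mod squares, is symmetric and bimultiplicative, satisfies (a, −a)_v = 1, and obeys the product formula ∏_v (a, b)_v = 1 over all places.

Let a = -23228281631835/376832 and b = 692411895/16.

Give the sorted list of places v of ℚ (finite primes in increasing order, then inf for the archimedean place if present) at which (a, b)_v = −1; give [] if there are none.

(a, b) ≡ (-8897205, 174455) mod (ℚ^×)²; places V = {2, 3, 5, 7, 17, 23, 37, 41, ∞}.
(a,b)_3: α=7, u≡2; β=4, v≡2 (mod 3); (2|3)=-1, (2|3)=-1; sign (−1)^0·-1^4·-1^7 = -1.
(a,b)_17: α=1, u≡14; β=0, v≡9 (mod 17); (14|17)=-1, (9|17)=+1; sign (−1)^0·-1^0·+1^1 = +1.
(a,b)_37: α=1, u≡35; β=1, v≡10 (mod 37); (35|37)=-1, (10|37)=+1; sign (−1)^0·-1^1·+1^1 = -1.
(a,b)_41: α=3, u≡32; β=1, v≡25 (mod 41); (32|41)=+1, (25|41)=+1; sign (−1)^0·+1^1·+1^3 = +1.
(a,b)_23: α=-1, u≡1; β=1, v≡6 (mod 23); (1|23)=+1, (6|23)=+1; sign (−1)^1·+1^1·+1^-1 = -1.
(a,b)_5: α=1, u≡4; β=1, v≡4 (mod 5); (4|5)=+1, (4|5)=+1; sign (−1)^0·+1^1·+1^1 = +1.
(a,b)_7: α=2, u≡6; β=2, v≡2 (mod 7); (6|7)=-1, (2|7)=+1; sign (−1)^0·-1^2·+1^2 = +1.
(a,b)_2: α=-14, β=-4; u≡3, v≡7 (mod 8); ε(u)ε(v)=1·1, αω(v)=-14·0, βω(u)=-4·1; sum ≡ 1  ⇒  -1.
(a,b)_∞: sgn(-8897205)=−, sgn(174455)=+, so +1.
(-8897205, 174455 / ℚ) ramifies at {2, 3, 23, 37}: a division algebra.

[2, 3, 23, 37]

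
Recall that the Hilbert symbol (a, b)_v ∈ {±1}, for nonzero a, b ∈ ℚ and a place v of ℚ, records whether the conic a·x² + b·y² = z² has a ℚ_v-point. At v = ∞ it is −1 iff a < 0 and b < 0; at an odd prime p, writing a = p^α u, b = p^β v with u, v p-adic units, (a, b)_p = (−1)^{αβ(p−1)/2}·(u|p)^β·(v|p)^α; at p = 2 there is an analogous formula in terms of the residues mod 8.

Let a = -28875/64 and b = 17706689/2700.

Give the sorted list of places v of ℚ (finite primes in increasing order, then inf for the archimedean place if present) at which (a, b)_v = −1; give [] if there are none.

[3, 5, 11, 13]

Mod squares: a ≡ -1155, b ≡ 3003. Check v ∈ {∞, 2, 3, 5, 7, 11, 13, 19}.
v=∞: -1155 < 0 and 3003 > 0  ⇒  (a,b)_∞ = +1.
v=3: a=3^1·(≡2), b=3^-3·(≡2) mod 3; (2|3)=-1, (2|3)=-1; (−1)^{1·-3·1}·(-1)^-3·(-1)^1 = -1.
v=5: a=5^3·(≡1), b=5^-2·(≡3) mod 5; (1|5)=+1, (3|5)=-1; (−1)^{3·-2·2}·(+1)^-2·(-1)^3 = -1.
v=2: v_2(a)=-6, v_2(b)=-2; units ≡ 5, 3 (mod 8); ε·ε+αω+βω = 0·1+-6·1+-2·1 ≡ 0  ⇒  (a,b)_2 = +1.
v=7: a=7^1·(≡5), b=7^3·(≡1) mod 7; (5|7)=-1, (1|7)=+1; (−1)^{1·3·3}·(-1)^3·(+1)^1 = +1.
v=11: a=11^1·(≡9), b=11^1·(≡5) mod 11; (9|11)=+1, (5|11)=+1; (−1)^{1·1·5}·(+1)^1·(+1)^1 = -1.
v=19: a=19^0·(≡17), b=19^2·(≡5) mod 19; (17|19)=+1, (5|19)=+1; (−1)^{0·2·9}·(+1)^2·(+1)^0 = +1.
v=13: a=13^0·(≡2), b=13^1·(≡12) mod 13; (2|13)=-1, (12|13)=+1; (−1)^{0·1·6}·(-1)^1·(+1)^0 = -1.
(-1155, 3003 / ℚ) ramifies at {3, 5, 11, 13}: a division algebra.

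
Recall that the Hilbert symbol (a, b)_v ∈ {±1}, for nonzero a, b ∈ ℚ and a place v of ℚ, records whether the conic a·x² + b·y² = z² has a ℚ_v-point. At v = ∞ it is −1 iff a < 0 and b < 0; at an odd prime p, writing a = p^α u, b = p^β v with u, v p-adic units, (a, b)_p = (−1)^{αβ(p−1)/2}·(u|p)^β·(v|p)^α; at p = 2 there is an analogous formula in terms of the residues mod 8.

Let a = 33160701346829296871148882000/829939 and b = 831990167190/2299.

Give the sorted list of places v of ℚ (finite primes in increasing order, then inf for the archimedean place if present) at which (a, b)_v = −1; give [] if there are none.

Mod squares: a ≡ 15295, b ≡ 6077590610. Check v ∈ {∞, 2, 3, 5, 7, 11, 13, 17, 19, 23, 29, 31}.
v=17: a=17^6·(≡5), b=17^3·(≡12) mod 17; (5|17)=-1, (12|17)=-1; (−1)^{6·3·8}·(-1)^3·(-1)^6 = -1.
v=11: a=11^-2·(≡9), b=11^-2·(≡9) mod 11; (9|11)=+1, (9|11)=+1; (−1)^{-2·-2·5}·(+1)^-2·(+1)^-2 = +1.
v=13: a=13^2·(≡2), b=13^1·(≡8) mod 13; (2|13)=-1, (8|13)=-1; (−1)^{2·1·6}·(-1)^1·(-1)^2 = -1.
v=5: a=5^3·(≡4), b=5^1·(≡2) mod 5; (4|5)=+1, (2|5)=-1; (−1)^{3·1·2}·(+1)^1·(-1)^3 = -1.
v=2: v_2(a)=4, v_2(b)=1; units ≡ 7, 1 (mod 8); ε·ε+αω+βω = 1·0+4·0+1·0 ≡ 0  ⇒  (a,b)_2 = +1.
v=29: a=29^2·(≡15), b=29^1·(≡16) mod 29; (15|29)=-1, (16|29)=+1; (−1)^{2·1·14}·(-1)^1·(+1)^2 = -1.
v=19: a=19^-3·(≡5), b=19^-1·(≡16) mod 19; (5|19)=+1, (16|19)=+1; (−1)^{-3·-1·9}·(+1)^-1·(+1)^-3 = -1.
v=∞: 15295 > 0 and 6077590610 > 0  ⇒  (a,b)_∞ = +1.
v=23: a=23^3·(≡10), b=23^1·(≡13) mod 23; (10|23)=-1, (13|23)=+1; (−1)^{3·1·11}·(-1)^1·(+1)^3 = +1.
v=31: a=31^2·(≡21), b=31^1·(≡9) mod 31; (21|31)=-1, (9|31)=+1; (−1)^{2·1·15}·(-1)^1·(+1)^2 = -1.
v=7: a=7^1·(≡1), b=7^1·(≡5) mod 7; (1|7)=+1, (5|7)=-1; (−1)^{1·1·3}·(+1)^1·(-1)^1 = +1.
v=3: a=3^10·(≡1), b=3^2·(≡2) mod 3; (1|3)=+1, (2|3)=-1; (−1)^{10·2·1}·(+1)^2·(-1)^10 = +1.
|Ram(15295, 6077590610)| = 6, even; anisotropic at {5, 13, 17, 19, 29, 31}.

[5, 13, 17, 19, 29, 31]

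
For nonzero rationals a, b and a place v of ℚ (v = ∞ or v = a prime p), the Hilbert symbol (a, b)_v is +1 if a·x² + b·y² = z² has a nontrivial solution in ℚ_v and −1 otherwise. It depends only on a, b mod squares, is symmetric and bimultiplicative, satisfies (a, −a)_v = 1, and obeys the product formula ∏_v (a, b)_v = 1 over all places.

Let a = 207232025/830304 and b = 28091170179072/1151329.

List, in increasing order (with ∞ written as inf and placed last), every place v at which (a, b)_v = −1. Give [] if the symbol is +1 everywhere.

(a, b) ≡ (6006, 2) mod (ℚ^×)²; places V = {2, 3, 5, 7, 11, 13, 29, 31, 37, ∞}.
(a,b)_37: α=0, u≡7; β=-2, v≡20 (mod 37); (7|37)=+1, (20|37)=-1; sign (−1)^0·+1^-2·-1^0 = +1.
(a,b)_29: α=0, u≡11; β=-2, v≡8 (mod 29); (11|29)=-1, (8|29)=-1; sign (−1)^0·-1^-2·-1^0 = +1.
(a,b)_13: α=3, u≡7; β=4, v≡6 (mod 13); (7|13)=-1, (6|13)=-1; sign (−1)^0·-1^4·-1^3 = -1.
(a,b)_2: α=-5, β=11; u≡3, v≡1 (mod 8); ε(u)ε(v)=1·0, αω(v)=-5·0, βω(u)=11·1; sum ≡ 1  ⇒  -1.
(a,b)_∞: sgn(6006)=+, sgn(2)=+, so +1.
(a,b)_11: α=1, u≡2; β=2, v≡8 (mod 11); (2|11)=-1, (8|11)=-1; sign (−1)^0·-1^2·-1^1 = -1.
(a,b)_31: α=-2, u≡23; β=0, v≡28 (mod 31); (23|31)=-1, (28|31)=+1; sign (−1)^0·-1^0·+1^-2 = +1.
(a,b)_7: α=3, u≡2; β=2, v≡1 (mod 7); (2|7)=+1, (1|7)=+1; sign (−1)^0·+1^2·+1^3 = +1.
(a,b)_3: α=-3, u≡1; β=4, v≡2 (mod 3); (1|3)=+1, (2|3)=-1; sign (−1)^0·+1^4·-1^-3 = -1.
(a,b)_5: α=2, u≡4; β=0, v≡3 (mod 5); (4|5)=+1, (3|5)=-1; sign (−1)^0·+1^0·-1^2 = +1.
(6006, 2 / ℚ) ramifies at {2, 3, 11, 13}: a division algebra.

[2, 3, 11, 13]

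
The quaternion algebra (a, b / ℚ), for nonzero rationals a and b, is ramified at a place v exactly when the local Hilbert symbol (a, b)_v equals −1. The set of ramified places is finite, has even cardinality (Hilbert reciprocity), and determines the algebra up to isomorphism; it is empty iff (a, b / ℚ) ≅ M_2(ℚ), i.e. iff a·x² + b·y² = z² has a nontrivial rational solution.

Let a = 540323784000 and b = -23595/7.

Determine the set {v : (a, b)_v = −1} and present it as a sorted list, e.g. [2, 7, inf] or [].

(a, b) ≡ (85085, -1365) mod (ℚ^×)²; places V = {2, 3, 5, 7, 11, 13, 17, ∞}.
(a,b)_17: α=1, u≡10; β=0, v≡5 (mod 17); (10|17)=-1, (5|17)=-1; sign (−1)^0·-1^0·-1^1 = -1.
(a,b)_7: α=3, u≡6; β=-1, v≡2 (mod 7); (6|7)=-1, (2|7)=+1; sign (−1)^1·-1^-1·+1^3 = +1.
(a,b)_11: α=1, u≡2; β=2, v≡2 (mod 11); (2|11)=-1, (2|11)=-1; sign (−1)^0·-1^2·-1^1 = -1.
(a,b)_2: α=6, β=0; u≡5, v≡3 (mod 8); ε(u)ε(v)=0·1, αω(v)=6·1, βω(u)=0·1; sum ≡ 0  ⇒  +1.
(a,b)_∞: sgn(85085)=+, sgn(-1365)=−, so +1.
(a,b)_13: α=1, u≡11; β=1, v≡10 (mod 13); (11|13)=-1, (10|13)=+1; sign (−1)^0·-1^1·+1^1 = -1.
(a,b)_5: α=3, u≡2; β=1, v≡3 (mod 5); (2|5)=-1, (3|5)=-1; sign (−1)^0·-1^1·-1^3 = +1.
(a,b)_3: α=4, u≡2; β=1, v≡1 (mod 3); (2|3)=-1, (1|3)=+1; sign (−1)^0·-1^1·+1^4 = -1.
|Ram(85085, -1365)| = 4, even; anisotropic at {3, 11, 13, 17}.

[3, 11, 13, 17]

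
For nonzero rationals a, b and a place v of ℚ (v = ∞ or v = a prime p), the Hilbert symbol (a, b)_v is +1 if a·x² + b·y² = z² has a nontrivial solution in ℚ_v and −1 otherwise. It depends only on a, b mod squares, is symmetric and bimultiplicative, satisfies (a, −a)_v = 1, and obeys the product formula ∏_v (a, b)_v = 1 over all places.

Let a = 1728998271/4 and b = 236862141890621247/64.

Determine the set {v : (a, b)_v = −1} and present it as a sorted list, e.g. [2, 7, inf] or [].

[2, 13]

Mod squares: a ≡ 23199, b ≡ 3367. Check v ∈ {∞, 2, 3, 7, 11, 13, 19, 37}.
v=11: a=11^1·(≡8), b=11^2·(≡9) mod 11; (8|11)=-1, (9|11)=+1; (−1)^{1·2·5}·(-1)^2·(+1)^1 = +1.
v=7: a=7^2·(≡4), b=7^7·(≡6) mod 7; (4|7)=+1, (6|7)=-1; (−1)^{2·7·3}·(+1)^7·(-1)^2 = +1.
v=3: a=3^3·(≡2), b=3^4·(≡1) mod 3; (2|3)=-1, (1|3)=+1; (−1)^{3·4·1}·(-1)^4·(+1)^3 = +1.
v=2: v_2(a)=-2, v_2(b)=-6; units ≡ 7, 7 (mod 8); ε·ε+αω+βω = 1·1+-2·0+-6·0 ≡ 1  ⇒  (a,b)_2 = -1.
v=19: a=19^1·(≡9), b=19^2·(≡17) mod 19; (9|19)=+1, (17|19)=+1; (−1)^{1·2·9}·(+1)^2·(+1)^1 = +1.
v=∞: 23199 > 0 and 3367 > 0  ⇒  (a,b)_∞ = +1.
v=37: a=37^1·(≡13), b=37^1·(≡18) mod 37; (13|37)=-1, (18|37)=-1; (−1)^{1·1·18}·(-1)^1·(-1)^1 = +1.
v=13: a=13^2·(≡8), b=13^3·(≡10) mod 13; (8|13)=-1, (10|13)=+1; (−1)^{2·3·6}·(-1)^3·(+1)^2 = -1.
Ram(23199, 3367) = {2, 13}; no ℚ_2-point on the conic.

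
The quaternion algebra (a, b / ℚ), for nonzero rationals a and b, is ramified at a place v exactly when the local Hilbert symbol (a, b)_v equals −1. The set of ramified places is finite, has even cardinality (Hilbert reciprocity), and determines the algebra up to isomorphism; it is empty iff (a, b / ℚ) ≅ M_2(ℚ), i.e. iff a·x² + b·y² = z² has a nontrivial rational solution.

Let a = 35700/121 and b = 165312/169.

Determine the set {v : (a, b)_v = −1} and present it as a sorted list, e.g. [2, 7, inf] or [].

[3, 41]

Mod squares: a ≡ 357, b ≡ 287. Check v ∈ {∞, 2, 3, 5, 7, 11, 13, 17, 41}.
v=2: v_2(a)=2, v_2(b)=6; units ≡ 5, 7 (mod 8); ε·ε+αω+βω = 0·1+2·0+6·1 ≡ 0  ⇒  (a,b)_2 = +1.
v=41: a=41^0·(≡26), b=41^1·(≡11) mod 41; (26|41)=-1, (11|41)=-1; (−1)^{0·1·20}·(-1)^1·(-1)^0 = -1.
v=17: a=17^1·(≡13), b=17^0·(≡13) mod 17; (13|17)=+1, (13|17)=+1; (−1)^{1·0·8}·(+1)^0·(+1)^1 = +1.
v=11: a=11^-2·(≡5), b=11^0·(≡1) mod 11; (5|11)=+1, (1|11)=+1; (−1)^{-2·0·5}·(+1)^0·(+1)^-2 = +1.
v=3: a=3^1·(≡2), b=3^2·(≡2) mod 3; (2|3)=-1, (2|3)=-1; (−1)^{1·2·1}·(-1)^2·(-1)^1 = -1.
v=13: a=13^0·(≡7), b=13^-2·(≡4) mod 13; (7|13)=-1, (4|13)=+1; (−1)^{0·-2·6}·(-1)^-2·(+1)^0 = +1.
v=∞: 357 > 0 and 287 > 0  ⇒  (a,b)_∞ = +1.
v=5: a=5^2·(≡3), b=5^0·(≡3) mod 5; (3|5)=-1, (3|5)=-1; (−1)^{2·0·2}·(-1)^0·(-1)^2 = +1.
v=7: a=7^1·(≡2), b=7^1·(≡5) mod 7; (2|7)=+1, (5|7)=-1; (−1)^{1·1·3}·(+1)^1·(-1)^1 = +1.
|Ram(357, 287)| = 2, even; anisotropic at {3, 41}.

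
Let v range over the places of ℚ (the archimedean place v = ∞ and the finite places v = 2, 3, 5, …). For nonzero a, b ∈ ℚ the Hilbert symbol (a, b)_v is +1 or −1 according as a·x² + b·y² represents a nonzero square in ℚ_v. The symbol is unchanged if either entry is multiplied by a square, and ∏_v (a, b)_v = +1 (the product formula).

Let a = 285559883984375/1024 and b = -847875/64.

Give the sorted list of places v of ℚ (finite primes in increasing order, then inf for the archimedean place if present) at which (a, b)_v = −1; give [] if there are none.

(a, b) ≡ (143, -33915) mod (ℚ^×)²; places V = {2, 3, 5, 7, 11, 13, 17, 19, ∞}.
(a,b)_3: α=0, u≡2; β=1, v≡2 (mod 3); (2|3)=-1, (2|3)=-1; sign (−1)^0·-1^1·-1^0 = -1.
(a,b)_11: α=1, u≡2; β=0, v≡3 (mod 11); (2|11)=-1, (3|11)=+1; sign (−1)^0·-1^0·+1^1 = +1.
(a,b)_2: α=-10, β=-6; u≡7, v≡5 (mod 8); ε(u)ε(v)=1·0, αω(v)=-10·1, βω(u)=-6·0; sum ≡ 0  ⇒  +1.
(a,b)_17: α=2, u≡14; β=1, v≡12 (mod 17); (14|17)=-1, (12|17)=-1; sign (−1)^0·-1^1·-1^2 = -1.
(a,b)_7: α=2, u≡6; β=1, v≡3 (mod 7); (6|7)=-1, (3|7)=-1; sign (−1)^0·-1^1·-1^2 = -1.
(a,b)_∞: sgn(143)=+, sgn(-33915)=−, so +1.
(a,b)_5: α=8, u≡2; β=3, v≡3 (mod 5); (2|5)=-1, (3|5)=-1; sign (−1)^0·-1^3·-1^8 = -1.
(a,b)_19: α=2, u≡13; β=1, v≡9 (mod 19); (13|19)=-1, (9|19)=+1; sign (−1)^0·-1^1·+1^2 = -1.
(a,b)_13: α=1, u≡5; β=0, v≡2 (mod 13); (5|13)=-1, (2|13)=-1; sign (−1)^0·-1^0·-1^1 = -1.
Ram(143, -33915) = {3, 5, 7, 13, 17, 19}; no ℚ_3-point on the conic.

[3, 5, 7, 13, 17, 19]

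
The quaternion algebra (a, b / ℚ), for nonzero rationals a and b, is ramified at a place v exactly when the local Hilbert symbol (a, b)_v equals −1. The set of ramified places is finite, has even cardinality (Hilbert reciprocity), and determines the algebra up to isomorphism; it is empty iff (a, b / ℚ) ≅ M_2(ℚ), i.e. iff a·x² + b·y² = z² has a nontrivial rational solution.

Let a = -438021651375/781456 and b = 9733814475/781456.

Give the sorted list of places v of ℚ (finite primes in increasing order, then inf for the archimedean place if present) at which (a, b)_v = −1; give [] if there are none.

[3, 23]

Mod squares: a ≡ -110055, b ≡ 22011. Check v ∈ {∞, 2, 3, 5, 7, 11, 13, 17, 19, 23, 29}.
v=∞: -110055 < 0 and 22011 > 0  ⇒  (a,b)_∞ = +1.
v=7: a=7^2·(≡6), b=7^2·(≡5) mod 7; (6|7)=-1, (5|7)=-1; (−1)^{2·2·3}·(-1)^2·(-1)^2 = +1.
v=2: v_2(a)=-4, v_2(b)=-4; units ≡ 1, 3 (mod 8); ε·ε+αω+βω = 0·1+-4·1+-4·0 ≡ 0  ⇒  (a,b)_2 = +1.
v=13: a=13^-2·(≡12), b=13^-2·(≡11) mod 13; (12|13)=+1, (11|13)=-1; (−1)^{-2·-2·6}·(+1)^-2·(-1)^-2 = +1.
v=3: a=3^3·(≡2), b=3^1·(≡2) mod 3; (2|3)=-1, (2|3)=-1; (−1)^{3·1·1}·(-1)^1·(-1)^3 = -1.
v=11: a=11^1·(≡5), b=11^1·(≡6) mod 11; (5|11)=+1, (6|11)=-1; (−1)^{1·1·5}·(+1)^1·(-1)^1 = +1.
v=23: a=23^1·(≡7), b=23^1·(≡7) mod 23; (7|23)=-1, (7|23)=-1; (−1)^{1·1·11}·(-1)^1·(-1)^1 = -1.
v=17: a=17^-2·(≡6), b=17^-2·(≡1) mod 17; (6|17)=-1, (1|17)=+1; (−1)^{-2·-2·8}·(-1)^-2·(+1)^-2 = +1.
v=29: a=29^1·(≡25), b=29^1·(≡22) mod 29; (25|29)=+1, (22|29)=+1; (−1)^{1·1·14}·(+1)^1·(+1)^1 = +1.
v=5: a=5^3·(≡4), b=5^2·(≡4) mod 5; (4|5)=+1, (4|5)=+1; (−1)^{3·2·2}·(+1)^2·(+1)^3 = +1.
v=19: a=19^2·(≡12), b=19^2·(≡1) mod 19; (12|19)=-1, (1|19)=+1; (−1)^{2·2·9}·(-1)^2·(+1)^2 = +1.
|Ram(-110055, 22011)| = 2, even; anisotropic at {3, 23}.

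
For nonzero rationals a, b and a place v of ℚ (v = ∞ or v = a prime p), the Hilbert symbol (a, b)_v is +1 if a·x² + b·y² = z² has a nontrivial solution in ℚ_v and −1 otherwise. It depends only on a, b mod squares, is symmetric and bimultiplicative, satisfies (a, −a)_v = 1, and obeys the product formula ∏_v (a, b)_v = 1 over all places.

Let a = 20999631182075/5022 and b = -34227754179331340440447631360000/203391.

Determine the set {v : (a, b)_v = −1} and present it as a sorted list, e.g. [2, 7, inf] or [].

[]

(a, b) ≡ (444106, -30566) mod (ℚ^×)²; places V = {2, 3, 5, 7, 13, 17, 19, 29, 31, 41, ∞}.
(a,b)_∞: sgn(444106)=+, sgn(-30566)=−, so +1.
(a,b)_3: α=-4, u≡1; β=-8, v≡1 (mod 3); (1|3)=+1, (1|3)=+1; sign (−1)^0·+1^-8·+1^-4 = +1.
(a,b)_13: α=3, u≡2; β=2, v≡10 (mod 13); (2|13)=-1, (10|13)=+1; sign (−1)^0·-1^2·+1^3 = +1.
(a,b)_5: α=2, u≡4; β=4, v≡4 (mod 5); (4|5)=+1, (4|5)=+1; sign (−1)^0·+1^4·+1^2 = +1.
(a,b)_41: α=0, u≡35; β=2, v≡5 (mod 41); (35|41)=-1, (5|41)=+1; sign (−1)^0·-1^2·+1^0 = +1.
(a,b)_7: α=4, u≡3; β=6, v≡6 (mod 7); (3|7)=-1, (6|7)=-1; sign (−1)^0·-1^6·-1^4 = +1.
(a,b)_2: α=-1, β=17; u≡5, v≡5 (mod 8); ε(u)ε(v)=0·0, αω(v)=-1·1, βω(u)=17·1; sum ≡ 0  ⇒  +1.
(a,b)_29: α=1, u≡12; β=3, v≡27 (mod 29); (12|29)=-1, (27|29)=-1; sign (−1)^0·-1^3·-1^1 = +1.
(a,b)_17: α=2, u≡9; β=5, v≡4 (mod 17); (9|17)=+1, (4|17)=+1; sign (−1)^0·+1^5·+1^2 = +1.
(a,b)_19: α=1, u≡16; β=2, v≡1 (mod 19); (16|19)=+1, (1|19)=+1; sign (−1)^0·+1^2·+1^1 = +1.
(a,b)_31: α=-1, u≡19; β=-1, v≡27 (mod 31); (19|31)=+1, (27|31)=-1; sign (−1)^1·+1^-1·-1^-1 = +1.
Ram(a, b) = ∅: the form 444106·x² + -30566·y² − z² is isotropic over every ℚ_v, so by Hasse–Minkowski it is isotropic over ℚ.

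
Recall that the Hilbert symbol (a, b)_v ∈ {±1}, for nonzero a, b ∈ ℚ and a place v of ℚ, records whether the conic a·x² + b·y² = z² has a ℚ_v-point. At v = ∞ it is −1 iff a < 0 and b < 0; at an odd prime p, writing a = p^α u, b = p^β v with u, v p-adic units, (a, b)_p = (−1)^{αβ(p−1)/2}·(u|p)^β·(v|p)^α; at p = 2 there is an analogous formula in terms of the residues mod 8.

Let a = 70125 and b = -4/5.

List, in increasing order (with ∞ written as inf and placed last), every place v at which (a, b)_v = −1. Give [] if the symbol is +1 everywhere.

[11, 17]

(a, b) ≡ (2805, -5) mod (ℚ^×)²; places V = {2, 3, 5, 11, 17, ∞}.
(a,b)_∞: sgn(2805)=+, sgn(-5)=−, so +1.
(a,b)_3: α=1, u≡2; β=0, v≡1 (mod 3); (2|3)=-1, (1|3)=+1; sign (−1)^0·-1^0·+1^1 = +1.
(a,b)_17: α=1, u≡11; β=0, v≡6 (mod 17); (11|17)=-1, (6|17)=-1; sign (−1)^0·-1^0·-1^1 = -1.
(a,b)_2: α=0, β=2; u≡5, v≡3 (mod 8); ε(u)ε(v)=0·1, αω(v)=0·1, βω(u)=2·1; sum ≡ 0  ⇒  +1.
(a,b)_5: α=3, u≡1; β=-1, v≡1 (mod 5); (1|5)=+1, (1|5)=+1; sign (−1)^0·+1^-1·+1^3 = +1.
(a,b)_11: α=1, u≡6; β=0, v≡8 (mod 11); (6|11)=-1, (8|11)=-1; sign (−1)^0·-1^0·-1^1 = -1.
Ram(2805, -5) = {11, 17}; no ℚ_11-point on the conic.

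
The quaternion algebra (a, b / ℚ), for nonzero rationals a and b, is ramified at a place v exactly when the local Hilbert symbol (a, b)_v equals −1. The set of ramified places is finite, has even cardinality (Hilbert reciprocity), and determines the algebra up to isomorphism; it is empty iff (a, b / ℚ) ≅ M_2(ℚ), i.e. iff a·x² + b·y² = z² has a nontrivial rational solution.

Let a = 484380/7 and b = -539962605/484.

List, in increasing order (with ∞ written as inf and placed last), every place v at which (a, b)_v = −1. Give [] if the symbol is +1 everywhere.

Mod squares: a ≡ 10465, b ≡ -805. Check v ∈ {∞, 2, 3, 5, 7, 11, 13, 23}.
v=3: a=3^4·(≡1), b=3^4·(≡2) mod 3; (1|3)=+1, (2|3)=-1; (−1)^{4·4·1}·(+1)^4·(-1)^4 = +1.
v=7: a=7^-1·(≡1), b=7^3·(≡2) mod 7; (1|7)=+1, (2|7)=+1; (−1)^{-1·3·3}·(+1)^3·(+1)^-1 = -1.
v=5: a=5^1·(≡3), b=5^1·(≡1) mod 5; (3|5)=-1, (1|5)=+1; (−1)^{1·1·2}·(-1)^1·(+1)^1 = -1.
v=11: a=11^0·(≡4), b=11^-2·(≡4) mod 11; (4|11)=+1, (4|11)=+1; (−1)^{0·-2·5}·(+1)^-2·(+1)^0 = +1.
v=13: a=13^1·(≡4), b=13^2·(≡10) mod 13; (4|13)=+1, (10|13)=+1; (−1)^{1·2·6}·(+1)^2·(+1)^1 = +1.
v=2: v_2(a)=2, v_2(b)=-2; units ≡ 1, 3 (mod 8); ε·ε+αω+βω = 0·1+2·1+-2·0 ≡ 0  ⇒  (a,b)_2 = +1.
v=∞: 10465 > 0 and -805 < 0  ⇒  (a,b)_∞ = +1.
v=23: a=23^1·(≡12), b=23^1·(≡17) mod 23; (12|23)=+1, (17|23)=-1; (−1)^{1·1·11}·(+1)^1·(-1)^1 = +1.
|Ram(10465, -805)| = 2, even; anisotropic at {5, 7}.

[5, 7]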